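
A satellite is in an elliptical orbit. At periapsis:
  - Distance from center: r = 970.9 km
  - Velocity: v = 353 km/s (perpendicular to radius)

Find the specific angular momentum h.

Convert to SI: r = 970.9 km = 970900 m; v = 353 km/s = 353000 m/s.
With v perpendicular to r, h = r · v.
h = 970900 · 353000 m²/s ≈ 3.427e+11 m²/s.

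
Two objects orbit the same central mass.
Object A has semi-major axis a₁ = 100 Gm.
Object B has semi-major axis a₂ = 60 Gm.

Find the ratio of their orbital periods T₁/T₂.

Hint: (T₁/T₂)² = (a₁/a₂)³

Convert to SI: a₁ = 100 Gm = 1e+11 m; a₂ = 60 Gm = 6e+10 m.
From Kepler's third law, (T₁/T₂)² = (a₁/a₂)³, so T₁/T₂ = (a₁/a₂)^(3/2).
a₁/a₂ = 1e+11 / 6e+10 = 1.66667.
T₁/T₂ = (1.66667)^(3/2) ≈ 2.152.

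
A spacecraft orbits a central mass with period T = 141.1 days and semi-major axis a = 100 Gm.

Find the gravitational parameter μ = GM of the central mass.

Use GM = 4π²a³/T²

Convert to SI: T = 141.1 days = 1.2191e+07 s; a = 100 Gm = 1e+11 m.
GM = 4π² · a³ / T².
GM = 4π² · (1e+11)³ / (1.2191e+07)² m³/s² ≈ 2.656e+20 m³/s² = 2.656 × 10^20 m³/s².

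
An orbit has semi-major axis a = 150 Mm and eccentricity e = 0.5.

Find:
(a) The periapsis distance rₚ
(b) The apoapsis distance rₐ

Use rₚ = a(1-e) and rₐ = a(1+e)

Convert to SI: a = 150 Mm = 1.5e+08 m.
(a) rₚ = a(1 − e) = 1.5e+08 · (1 − 0.5) = 1.5e+08 · 0.5 ≈ 7.5e+07 m = 75 Mm.
(b) rₐ = a(1 + e) = 1.5e+08 · (1 + 0.5) = 1.5e+08 · 1.5 ≈ 2.25e+08 m = 225 Mm.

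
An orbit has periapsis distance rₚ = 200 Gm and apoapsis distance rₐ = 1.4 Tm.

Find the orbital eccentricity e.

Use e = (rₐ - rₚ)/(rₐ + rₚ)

Convert to SI: rₚ = 200 Gm = 2e+11 m; rₐ = 1.4 Tm = 1.4e+12 m.
e = (rₐ − rₚ) / (rₐ + rₚ).
e = (1.4e+12 − 2e+11) / (1.4e+12 + 2e+11) = 1.2e+12 / 1.6e+12 ≈ 0.75.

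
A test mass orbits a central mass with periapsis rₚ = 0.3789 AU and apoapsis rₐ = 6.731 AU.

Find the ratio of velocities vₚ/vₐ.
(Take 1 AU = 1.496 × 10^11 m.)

Convert to SI: rₚ = 0.3789 AU = 5.66834e+10 m; rₐ = 6.731 AU = 1.00696e+12 m.
Conservation of angular momentum gives rₚvₚ = rₐvₐ, so vₚ/vₐ = rₐ/rₚ.
vₚ/vₐ = 1.00696e+12 / 5.66834e+10 ≈ 17.76.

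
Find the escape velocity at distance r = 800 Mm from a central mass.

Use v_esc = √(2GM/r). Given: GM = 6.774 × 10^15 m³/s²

Convert to SI: r = 800 Mm = 8e+08 m.
Escape velocity comes from setting total energy to zero: ½v² − GM/r = 0 ⇒ v_esc = √(2GM / r).
v_esc = √(2 · 6.774e+15 / 8e+08) m/s ≈ 4115 m/s = 4.115 km/s.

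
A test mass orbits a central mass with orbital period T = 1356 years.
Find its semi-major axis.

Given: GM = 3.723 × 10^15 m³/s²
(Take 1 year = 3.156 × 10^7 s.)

Convert to SI: T = 1356 years = 4.27954e+10 s.
Invert Kepler's third law: a = (GM · T² / (4π²))^(1/3).
Substituting T = 4.27954e+10 s and GM = 3.723e+15 m³/s²:
a = (3.723e+15 · (4.27954e+10)² / (4π²))^(1/3) m
a ≈ 5.569e+11 m = 556.9 Gm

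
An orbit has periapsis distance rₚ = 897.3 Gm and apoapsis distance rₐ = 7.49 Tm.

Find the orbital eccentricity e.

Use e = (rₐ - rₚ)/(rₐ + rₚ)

Convert to SI: rₚ = 897.3 Gm = 8.973e+11 m; rₐ = 7.49 Tm = 7.49e+12 m.
e = (rₐ − rₚ) / (rₐ + rₚ).
e = (7.49e+12 − 8.973e+11) / (7.49e+12 + 8.973e+11) = 6.5927e+12 / 8.3873e+12 ≈ 0.786.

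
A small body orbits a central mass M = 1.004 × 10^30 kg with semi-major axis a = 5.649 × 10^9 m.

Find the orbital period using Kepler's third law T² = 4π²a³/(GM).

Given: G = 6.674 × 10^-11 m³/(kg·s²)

GM = G · M = 6.674e-11 · 1.004e+30 = 6.7007e+19 m³/s².
Kepler's third law: T = 2π √(a³ / GM).
Substituting a = 5.649e+09 m and GM = 6.7007e+19 m³/s²:
T = 2π √((5.649e+09)³ / 6.7007e+19) s
T ≈ 3.259e+05 s = 3.772 days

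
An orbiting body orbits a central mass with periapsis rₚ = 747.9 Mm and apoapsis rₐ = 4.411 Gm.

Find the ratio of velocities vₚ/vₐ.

Convert to SI: rₚ = 747.9 Mm = 7.479e+08 m; rₐ = 4.411 Gm = 4.411e+09 m.
Conservation of angular momentum gives rₚvₚ = rₐvₐ, so vₚ/vₐ = rₐ/rₚ.
vₚ/vₐ = 4.411e+09 / 7.479e+08 ≈ 5.898.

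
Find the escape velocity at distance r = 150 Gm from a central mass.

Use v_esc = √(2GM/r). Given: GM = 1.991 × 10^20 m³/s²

Convert to SI: r = 150 Gm = 1.5e+11 m.
Escape velocity comes from setting total energy to zero: ½v² − GM/r = 0 ⇒ v_esc = √(2GM / r).
v_esc = √(2 · 1.991e+20 / 1.5e+11) m/s ≈ 5.152e+04 m/s = 51.52 km/s.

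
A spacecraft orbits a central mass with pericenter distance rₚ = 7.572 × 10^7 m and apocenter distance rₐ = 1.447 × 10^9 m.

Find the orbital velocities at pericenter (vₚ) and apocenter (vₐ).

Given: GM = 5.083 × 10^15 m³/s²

Use the vis-viva equation v² = GM(2/r − 1/a) with a = (rₚ + rₐ)/2 = (7.572e+07 + 1.447e+09)/2 = 7.6136e+08 m.
vₚ = √(GM · (2/rₚ − 1/a)) = √(5.083e+15 · (2/7.572e+07 − 1/7.6136e+08)) m/s ≈ 1.13e+04 m/s = 11.3 km/s.
vₐ = √(GM · (2/rₐ − 1/a)) = √(5.083e+15 · (2/1.447e+09 − 1/7.6136e+08)) m/s ≈ 591.1 m/s = 591.1 m/s.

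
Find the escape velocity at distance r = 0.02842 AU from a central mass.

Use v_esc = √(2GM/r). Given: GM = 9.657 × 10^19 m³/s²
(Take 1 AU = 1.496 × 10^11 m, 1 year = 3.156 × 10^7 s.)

Convert to SI: r = 0.02842 AU = 4.25163e+09 m.
Escape velocity comes from setting total energy to zero: ½v² − GM/r = 0 ⇒ v_esc = √(2GM / r).
v_esc = √(2 · 9.657e+19 / 4.25163e+09) m/s ≈ 2.131e+05 m/s = 44.96 AU/year.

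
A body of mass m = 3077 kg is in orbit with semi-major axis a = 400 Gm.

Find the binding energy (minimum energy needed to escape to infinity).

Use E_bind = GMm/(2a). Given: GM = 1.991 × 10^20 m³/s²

Convert to SI: a = 400 Gm = 4e+11 m.
Total orbital energy is E = −GMm/(2a); binding energy is E_bind = −E = GMm/(2a).
E_bind = 1.991e+20 · 3077 / (2 · 4e+11) J ≈ 7.658e+11 J = 765.8 GJ.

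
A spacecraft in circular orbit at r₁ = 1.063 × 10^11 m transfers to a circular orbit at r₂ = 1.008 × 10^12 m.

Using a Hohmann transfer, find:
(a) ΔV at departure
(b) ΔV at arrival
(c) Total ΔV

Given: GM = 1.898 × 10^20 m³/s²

Transfer semi-major axis: a_t = (r₁ + r₂)/2 = (1.063e+11 + 1.008e+12)/2 = 5.5715e+11 m.
Circular speeds: v₁ = √(GM/r₁) = 42255.3 m/s, v₂ = √(GM/r₂) = 13722 m/s.
Transfer speeds (vis-viva v² = GM(2/r − 1/a_t)): v₁ᵗ = 56836.3 m/s, v₂ᵗ = 5993.75 m/s.
(a) ΔV₁ = |v₁ᵗ − v₁| ≈ 1.458e+04 m/s = 14.58 km/s.
(b) ΔV₂ = |v₂ − v₂ᵗ| ≈ 7728 m/s = 7.728 km/s.
(c) ΔV_total = ΔV₁ + ΔV₂ ≈ 2.231e+04 m/s = 22.31 km/s.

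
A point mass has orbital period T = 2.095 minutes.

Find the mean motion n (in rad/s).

Convert to SI: T = 2.095 minutes = 125.7 s.
n = 2π / T.
n = 2π / 125.7 s ≈ 0.04999 rad/s.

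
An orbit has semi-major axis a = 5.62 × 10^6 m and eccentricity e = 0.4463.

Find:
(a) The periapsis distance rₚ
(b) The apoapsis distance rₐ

(a) rₚ = a(1 − e) = 5.62e+06 · (1 − 0.4463) = 5.62e+06 · 0.5537 ≈ 3.112e+06 m = 3.112 × 10^6 m.
(b) rₐ = a(1 + e) = 5.62e+06 · (1 + 0.4463) = 5.62e+06 · 1.4463 ≈ 8.128e+06 m = 8.128 × 10^6 m.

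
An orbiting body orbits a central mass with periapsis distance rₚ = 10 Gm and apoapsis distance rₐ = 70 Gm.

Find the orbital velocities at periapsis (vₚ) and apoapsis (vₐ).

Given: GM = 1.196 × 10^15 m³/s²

Convert to SI: rₚ = 10 Gm = 1e+10 m; rₐ = 70 Gm = 7e+10 m.
Use the vis-viva equation v² = GM(2/r − 1/a) with a = (rₚ + rₐ)/2 = (1e+10 + 7e+10)/2 = 4e+10 m.
vₚ = √(GM · (2/rₚ − 1/a)) = √(1.196e+15 · (2/1e+10 − 1/4e+10)) m/s ≈ 457.5 m/s = 457.5 m/s.
vₐ = √(GM · (2/rₐ − 1/a)) = √(1.196e+15 · (2/7e+10 − 1/4e+10)) m/s ≈ 65.36 m/s = 65.36 m/s.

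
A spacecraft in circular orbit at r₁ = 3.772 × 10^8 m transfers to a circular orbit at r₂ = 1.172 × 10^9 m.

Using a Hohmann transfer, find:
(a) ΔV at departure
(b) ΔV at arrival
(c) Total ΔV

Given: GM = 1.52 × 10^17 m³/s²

Transfer semi-major axis: a_t = (r₁ + r₂)/2 = (3.772e+08 + 1.172e+09)/2 = 7.746e+08 m.
Circular speeds: v₁ = √(GM/r₁) = 20074.1 m/s, v₂ = √(GM/r₂) = 11388.3 m/s.
Transfer speeds (vis-viva v² = GM(2/r − 1/a_t)): v₁ᵗ = 24692.3 m/s, v₂ᵗ = 7947.03 m/s.
(a) ΔV₁ = |v₁ᵗ − v₁| ≈ 4618 m/s = 4.618 km/s.
(b) ΔV₂ = |v₂ − v₂ᵗ| ≈ 3441 m/s = 3.441 km/s.
(c) ΔV_total = ΔV₁ + ΔV₂ ≈ 8059 m/s = 8.059 km/s.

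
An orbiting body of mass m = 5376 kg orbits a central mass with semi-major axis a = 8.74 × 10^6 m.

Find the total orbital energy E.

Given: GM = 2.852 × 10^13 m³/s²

E = −GMm / (2a).
E = −2.852e+13 · 5376 / (2 · 8.74e+06) J ≈ -8.771e+09 J = -8.771 GJ.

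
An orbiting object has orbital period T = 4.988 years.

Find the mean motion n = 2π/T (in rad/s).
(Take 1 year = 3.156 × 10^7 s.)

Convert to SI: T = 4.988 years = 1.57421e+08 s.
n = 2π / T.
n = 2π / 1.57421e+08 s ≈ 3.991e-08 rad/s.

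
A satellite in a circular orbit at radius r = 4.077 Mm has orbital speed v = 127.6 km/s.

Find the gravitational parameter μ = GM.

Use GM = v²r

Convert to SI: r = 4.077 Mm = 4.077e+06 m; v = 127.6 km/s = 127600 m/s.
For a circular orbit v² = GM/r, so GM = v² · r.
GM = (127600)² · 4.077e+06 m³/s² ≈ 6.638e+16 m³/s² = 6.638 × 10^16 m³/s².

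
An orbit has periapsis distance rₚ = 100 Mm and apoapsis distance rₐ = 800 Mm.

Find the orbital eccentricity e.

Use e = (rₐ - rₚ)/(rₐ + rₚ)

Convert to SI: rₚ = 100 Mm = 1e+08 m; rₐ = 800 Mm = 8e+08 m.
e = (rₐ − rₚ) / (rₐ + rₚ).
e = (8e+08 − 1e+08) / (8e+08 + 1e+08) = 7e+08 / 9e+08 ≈ 0.7778.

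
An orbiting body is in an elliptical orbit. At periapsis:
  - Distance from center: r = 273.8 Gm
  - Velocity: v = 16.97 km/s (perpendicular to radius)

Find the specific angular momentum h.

Convert to SI: r = 273.8 Gm = 2.738e+11 m; v = 16.97 km/s = 16970 m/s.
With v perpendicular to r, h = r · v.
h = 2.738e+11 · 16970 m²/s ≈ 4.646e+15 m²/s.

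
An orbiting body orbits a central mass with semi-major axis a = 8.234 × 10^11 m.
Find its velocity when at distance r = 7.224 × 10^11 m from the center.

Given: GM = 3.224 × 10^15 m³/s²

Vis-viva: v = √(GM · (2/r − 1/a)).
2/r − 1/a = 2/7.224e+11 − 1/8.234e+11 = 1.55407e-12 m⁻¹.
v = √(3.224e+15 · 1.55407e-12) m/s ≈ 70.78 m/s = 70.78 m/s.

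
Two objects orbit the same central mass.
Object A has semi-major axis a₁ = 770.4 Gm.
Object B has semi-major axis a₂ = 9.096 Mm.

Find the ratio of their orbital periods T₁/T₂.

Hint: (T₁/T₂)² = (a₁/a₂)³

Convert to SI: a₁ = 770.4 Gm = 7.704e+11 m; a₂ = 9.096 Mm = 9.096e+06 m.
From Kepler's third law, (T₁/T₂)² = (a₁/a₂)³, so T₁/T₂ = (a₁/a₂)^(3/2).
a₁/a₂ = 7.704e+11 / 9.096e+06 = 84696.6.
T₁/T₂ = (84696.6)^(3/2) ≈ 2.465e+07.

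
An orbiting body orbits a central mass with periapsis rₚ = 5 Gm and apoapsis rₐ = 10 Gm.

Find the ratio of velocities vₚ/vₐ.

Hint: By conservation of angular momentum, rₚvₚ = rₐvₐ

Convert to SI: rₚ = 5 Gm = 5e+09 m; rₐ = 10 Gm = 1e+10 m.
Conservation of angular momentum gives rₚvₚ = rₐvₐ, so vₚ/vₐ = rₐ/rₚ.
vₚ/vₐ = 1e+10 / 5e+09 ≈ 2.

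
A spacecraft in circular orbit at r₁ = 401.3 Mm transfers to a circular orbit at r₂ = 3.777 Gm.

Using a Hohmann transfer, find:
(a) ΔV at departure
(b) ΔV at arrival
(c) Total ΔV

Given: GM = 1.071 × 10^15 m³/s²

Convert to SI: r₁ = 401.3 Mm = 4.013e+08 m; r₂ = 3.777 Gm = 3.777e+09 m.
Transfer semi-major axis: a_t = (r₁ + r₂)/2 = (4.013e+08 + 3.777e+09)/2 = 2.08915e+09 m.
Circular speeds: v₁ = √(GM/r₁) = 1633.65 m/s, v₂ = √(GM/r₂) = 532.502 m/s.
Transfer speeds (vis-viva v² = GM(2/r − 1/a_t)): v₁ᵗ = 2196.59 m/s, v₂ᵗ = 233.384 m/s.
(a) ΔV₁ = |v₁ᵗ − v₁| ≈ 562.9 m/s = 562.9 m/s.
(b) ΔV₂ = |v₂ − v₂ᵗ| ≈ 299.1 m/s = 299.1 m/s.
(c) ΔV_total = ΔV₁ + ΔV₂ ≈ 862.1 m/s = 862.1 m/s.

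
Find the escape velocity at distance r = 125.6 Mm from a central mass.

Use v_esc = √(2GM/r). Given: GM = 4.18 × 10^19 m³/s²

Convert to SI: r = 125.6 Mm = 1.256e+08 m.
Escape velocity comes from setting total energy to zero: ½v² − GM/r = 0 ⇒ v_esc = √(2GM / r).
v_esc = √(2 · 4.18e+19 / 1.256e+08) m/s ≈ 8.158e+05 m/s = 815.8 km/s.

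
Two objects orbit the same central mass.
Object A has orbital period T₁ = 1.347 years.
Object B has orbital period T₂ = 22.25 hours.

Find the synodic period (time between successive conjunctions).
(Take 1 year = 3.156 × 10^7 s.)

Convert to SI: T₁ = 1.347 years = 4.25113e+07 s; T₂ = 22.25 hours = 80100 s.
T_syn = |T₁ · T₂ / (T₁ − T₂)|.
T_syn = |4.25113e+07 · 80100 / (4.25113e+07 − 80100)| s ≈ 8.025e+04 s = 22.29 hours.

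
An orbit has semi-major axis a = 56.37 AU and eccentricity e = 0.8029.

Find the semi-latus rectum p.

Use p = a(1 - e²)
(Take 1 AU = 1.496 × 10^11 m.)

Convert to SI: a = 56.37 AU = 8.43295e+12 m.
p = a (1 − e²).
p = 8.43295e+12 · (1 − (0.8029)²) = 8.43295e+12 · 0.355352 ≈ 2.997e+12 m = 20.03 AU.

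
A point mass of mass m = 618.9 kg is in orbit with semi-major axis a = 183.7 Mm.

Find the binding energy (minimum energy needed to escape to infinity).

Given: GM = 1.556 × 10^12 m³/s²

Convert to SI: a = 183.7 Mm = 1.837e+08 m.
Total orbital energy is E = −GMm/(2a); binding energy is E_bind = −E = GMm/(2a).
E_bind = 1.556e+12 · 618.9 / (2 · 1.837e+08) J ≈ 2.621e+06 J = 2.621 MJ.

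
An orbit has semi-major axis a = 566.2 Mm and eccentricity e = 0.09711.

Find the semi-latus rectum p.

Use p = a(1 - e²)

Convert to SI: a = 566.2 Mm = 5.662e+08 m.
p = a (1 − e²).
p = 5.662e+08 · (1 − (0.09711)²) = 5.662e+08 · 0.99057 ≈ 5.609e+08 m = 560.9 Mm.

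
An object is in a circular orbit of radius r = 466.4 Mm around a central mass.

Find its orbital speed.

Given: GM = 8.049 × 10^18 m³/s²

Convert to SI: r = 466.4 Mm = 4.664e+08 m.
For a circular orbit, gravity supplies the centripetal force, so v = √(GM / r).
v = √(8.049e+18 / 4.664e+08) m/s ≈ 1.314e+05 m/s = 131.4 km/s.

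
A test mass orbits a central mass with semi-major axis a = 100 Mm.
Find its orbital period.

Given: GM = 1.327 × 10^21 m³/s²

Convert to SI: a = 100 Mm = 1e+08 m.
Kepler's third law: T = 2π √(a³ / GM).
Substituting a = 1e+08 m and GM = 1.327e+21 m³/s²:
T = 2π √((1e+08)³ / 1.327e+21) s
T ≈ 172.5 s = 2.875 minutes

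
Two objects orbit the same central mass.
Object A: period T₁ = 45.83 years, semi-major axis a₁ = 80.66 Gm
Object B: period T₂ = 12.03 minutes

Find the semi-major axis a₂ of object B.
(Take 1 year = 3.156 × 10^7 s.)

Convert to SI: T₁ = 45.83 years = 1.44639e+09 s; a₁ = 80.66 Gm = 8.066e+10 m; T₂ = 12.03 minutes = 721.8 s.
Kepler's third law: (T₁/T₂)² = (a₁/a₂)³ ⇒ a₂ = a₁ · (T₂/T₁)^(2/3).
T₂/T₁ = 721.8 / 1.44639e+09 = 4.99034e-07.
a₂ = 8.066e+10 · (4.99034e-07)^(2/3) m ≈ 5.075e+06 m = 5.075 Mm.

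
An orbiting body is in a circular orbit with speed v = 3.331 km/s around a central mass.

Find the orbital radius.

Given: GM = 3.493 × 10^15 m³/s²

Convert to SI: v = 3.331 km/s = 3331 m/s.
For a circular orbit, v² = GM / r, so r = GM / v².
r = 3.493e+15 / (3331)² m ≈ 3.148e+08 m = 314.8 Mm.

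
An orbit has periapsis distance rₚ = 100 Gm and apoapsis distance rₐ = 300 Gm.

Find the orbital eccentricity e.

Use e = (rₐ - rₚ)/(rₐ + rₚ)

Convert to SI: rₚ = 100 Gm = 1e+11 m; rₐ = 300 Gm = 3e+11 m.
e = (rₐ − rₚ) / (rₐ + rₚ).
e = (3e+11 − 1e+11) / (3e+11 + 1e+11) = 2e+11 / 4e+11 ≈ 0.5.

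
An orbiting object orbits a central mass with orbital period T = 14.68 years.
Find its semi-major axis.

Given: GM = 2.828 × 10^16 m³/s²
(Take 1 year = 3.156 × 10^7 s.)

Convert to SI: T = 14.68 years = 4.63301e+08 s.
Invert Kepler's third law: a = (GM · T² / (4π²))^(1/3).
Substituting T = 4.63301e+08 s and GM = 2.828e+16 m³/s²:
a = (2.828e+16 · (4.63301e+08)² / (4π²))^(1/3) m
a ≈ 5.357e+10 m = 53.57 Gm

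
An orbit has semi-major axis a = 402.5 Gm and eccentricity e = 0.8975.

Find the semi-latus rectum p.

Convert to SI: a = 402.5 Gm = 4.025e+11 m.
p = a (1 − e²).
p = 4.025e+11 · (1 − (0.8975)²) = 4.025e+11 · 0.194494 ≈ 7.828e+10 m = 78.28 Gm.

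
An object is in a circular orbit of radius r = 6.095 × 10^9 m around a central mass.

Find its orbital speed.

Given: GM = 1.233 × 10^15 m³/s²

For a circular orbit, gravity supplies the centripetal force, so v = √(GM / r).
v = √(1.233e+15 / 6.095e+09) m/s ≈ 449.8 m/s = 449.8 m/s.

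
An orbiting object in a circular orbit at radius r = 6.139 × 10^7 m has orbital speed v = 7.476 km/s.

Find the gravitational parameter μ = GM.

Convert to SI: v = 7.476 km/s = 7476 m/s.
For a circular orbit v² = GM/r, so GM = v² · r.
GM = (7476)² · 6.139e+07 m³/s² ≈ 3.431e+15 m³/s² = 3.431 × 10^15 m³/s².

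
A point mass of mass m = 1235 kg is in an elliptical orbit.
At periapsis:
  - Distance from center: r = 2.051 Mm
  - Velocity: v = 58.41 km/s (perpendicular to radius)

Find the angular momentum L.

Convert to SI: r = 2.051 Mm = 2.051e+06 m; v = 58.41 km/s = 58410 m/s.
Since v is perpendicular to r, L = m · v · r.
L = 1235 · 58410 · 2.051e+06 kg·m²/s ≈ 1.48e+14 kg·m²/s.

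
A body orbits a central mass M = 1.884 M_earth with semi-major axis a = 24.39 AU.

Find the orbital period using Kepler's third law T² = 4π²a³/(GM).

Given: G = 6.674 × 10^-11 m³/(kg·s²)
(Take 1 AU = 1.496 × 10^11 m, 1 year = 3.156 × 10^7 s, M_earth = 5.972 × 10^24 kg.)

Convert to SI: a = 24.39 AU = 3.64874e+12 m; M = 1.884 M_earth = 1.12512e+25 kg.
GM = G · M = 6.674e-11 · 1.12512e+25 = 7.50908e+14 m³/s².
Kepler's third law: T = 2π √(a³ / GM).
Substituting a = 3.64874e+12 m and GM = 7.50908e+14 m³/s²:
T = 2π √((3.64874e+12)³ / 7.50908e+14) s
T ≈ 1.598e+12 s = 5.064e+04 years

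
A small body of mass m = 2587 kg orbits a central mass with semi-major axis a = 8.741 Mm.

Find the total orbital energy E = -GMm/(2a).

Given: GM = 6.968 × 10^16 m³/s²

Convert to SI: a = 8.741 Mm = 8.741e+06 m.
E = −GMm / (2a).
E = −6.968e+16 · 2587 / (2 · 8.741e+06) J ≈ -1.031e+13 J = -10.31 TJ.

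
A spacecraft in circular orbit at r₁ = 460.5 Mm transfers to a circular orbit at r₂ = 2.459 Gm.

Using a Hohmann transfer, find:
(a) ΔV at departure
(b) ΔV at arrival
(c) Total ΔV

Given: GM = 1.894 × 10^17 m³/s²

Convert to SI: r₁ = 460.5 Mm = 4.605e+08 m; r₂ = 2.459 Gm = 2.459e+09 m.
Transfer semi-major axis: a_t = (r₁ + r₂)/2 = (4.605e+08 + 2.459e+09)/2 = 1.45975e+09 m.
Circular speeds: v₁ = √(GM/r₁) = 20280.3 m/s, v₂ = √(GM/r₂) = 8776.29 m/s.
Transfer speeds (vis-viva v² = GM(2/r − 1/a_t)): v₁ᵗ = 26321.8 m/s, v₂ᵗ = 4929.31 m/s.
(a) ΔV₁ = |v₁ᵗ − v₁| ≈ 6041 m/s = 6.041 km/s.
(b) ΔV₂ = |v₂ − v₂ᵗ| ≈ 3847 m/s = 3.847 km/s.
(c) ΔV_total = ΔV₁ + ΔV₂ ≈ 9888 m/s = 9.888 km/s.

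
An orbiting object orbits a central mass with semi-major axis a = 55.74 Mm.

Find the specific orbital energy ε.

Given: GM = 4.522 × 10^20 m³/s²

Convert to SI: a = 55.74 Mm = 5.574e+07 m.
ε = −GM / (2a).
ε = −4.522e+20 / (2 · 5.574e+07) J/kg ≈ -4.056e+12 J/kg = -4056 GJ/kg.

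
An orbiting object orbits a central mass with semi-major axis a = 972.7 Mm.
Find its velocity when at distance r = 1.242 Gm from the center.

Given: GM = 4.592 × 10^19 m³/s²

Convert to SI: a = 972.7 Mm = 9.727e+08 m; r = 1.242 Gm = 1.242e+09 m.
Vis-viva: v = √(GM · (2/r − 1/a)).
2/r − 1/a = 2/1.242e+09 − 1/9.727e+08 = 5.8224e-10 m⁻¹.
v = √(4.592e+19 · 5.8224e-10) m/s ≈ 1.635e+05 m/s = 163.5 km/s.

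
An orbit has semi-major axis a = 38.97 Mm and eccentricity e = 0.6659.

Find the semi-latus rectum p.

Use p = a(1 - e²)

Convert to SI: a = 38.97 Mm = 3.897e+07 m.
p = a (1 − e²).
p = 3.897e+07 · (1 − (0.6659)²) = 3.897e+07 · 0.556577 ≈ 2.169e+07 m = 21.69 Mm.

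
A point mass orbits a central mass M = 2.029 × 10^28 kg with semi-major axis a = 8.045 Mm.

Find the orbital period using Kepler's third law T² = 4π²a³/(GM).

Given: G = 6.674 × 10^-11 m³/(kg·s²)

Convert to SI: a = 8.045 Mm = 8.045e+06 m.
GM = G · M = 6.674e-11 · 2.029e+28 = 1.35415e+18 m³/s².
Kepler's third law: T = 2π √(a³ / GM).
Substituting a = 8.045e+06 m and GM = 1.35415e+18 m³/s²:
T = 2π √((8.045e+06)³ / 1.35415e+18) s
T ≈ 123.2 s = 2.053 minutes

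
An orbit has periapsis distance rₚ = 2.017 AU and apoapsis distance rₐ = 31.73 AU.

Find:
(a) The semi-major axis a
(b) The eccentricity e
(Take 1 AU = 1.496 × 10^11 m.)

Convert to SI: rₚ = 2.017 AU = 3.01743e+11 m; rₐ = 31.73 AU = 4.74681e+12 m.
(a) a = (rₚ + rₐ) / 2 = (3.01743e+11 + 4.74681e+12) / 2 ≈ 2.524e+12 m = 16.87 AU.
(b) e = (rₐ − rₚ) / (rₐ + rₚ) = (4.74681e+12 − 3.01743e+11) / (4.74681e+12 + 3.01743e+11) ≈ 0.8805.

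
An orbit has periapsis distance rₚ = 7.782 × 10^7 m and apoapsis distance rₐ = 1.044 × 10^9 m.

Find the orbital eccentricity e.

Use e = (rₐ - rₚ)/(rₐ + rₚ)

e = (rₐ − rₚ) / (rₐ + rₚ).
e = (1.044e+09 − 7.782e+07) / (1.044e+09 + 7.782e+07) = 9.6618e+08 / 1.12182e+09 ≈ 0.8613.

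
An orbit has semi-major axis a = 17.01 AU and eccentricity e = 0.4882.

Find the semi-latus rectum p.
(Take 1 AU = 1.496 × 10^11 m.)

Convert to SI: a = 17.01 AU = 2.5447e+12 m.
p = a (1 − e²).
p = 2.5447e+12 · (1 − (0.4882)²) = 2.5447e+12 · 0.761661 ≈ 1.938e+12 m = 12.96 AU.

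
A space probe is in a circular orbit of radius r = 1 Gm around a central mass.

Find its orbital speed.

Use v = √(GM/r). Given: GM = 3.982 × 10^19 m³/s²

Convert to SI: r = 1 Gm = 1e+09 m.
For a circular orbit, gravity supplies the centripetal force, so v = √(GM / r).
v = √(3.982e+19 / 1e+09) m/s ≈ 1.995e+05 m/s = 199.5 km/s.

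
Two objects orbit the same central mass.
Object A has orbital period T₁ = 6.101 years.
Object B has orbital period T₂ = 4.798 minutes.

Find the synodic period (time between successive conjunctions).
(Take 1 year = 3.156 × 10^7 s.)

Convert to SI: T₁ = 6.101 years = 1.92548e+08 s; T₂ = 4.798 minutes = 287.88 s.
T_syn = |T₁ · T₂ / (T₁ − T₂)|.
T_syn = |1.92548e+08 · 287.88 / (1.92548e+08 − 287.88)| s ≈ 287.9 s = 4.798 minutes.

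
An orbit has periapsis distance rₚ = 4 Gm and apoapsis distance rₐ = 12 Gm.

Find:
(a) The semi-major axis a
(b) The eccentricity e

Convert to SI: rₚ = 4 Gm = 4e+09 m; rₐ = 12 Gm = 1.2e+10 m.
(a) a = (rₚ + rₐ) / 2 = (4e+09 + 1.2e+10) / 2 ≈ 8e+09 m = 8 Gm.
(b) e = (rₐ − rₚ) / (rₐ + rₚ) = (1.2e+10 − 4e+09) / (1.2e+10 + 4e+09) ≈ 0.5.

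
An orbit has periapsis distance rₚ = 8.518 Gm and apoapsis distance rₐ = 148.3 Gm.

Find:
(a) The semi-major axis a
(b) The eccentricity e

Convert to SI: rₚ = 8.518 Gm = 8.518e+09 m; rₐ = 148.3 Gm = 1.483e+11 m.
(a) a = (rₚ + rₐ) / 2 = (8.518e+09 + 1.483e+11) / 2 ≈ 7.841e+10 m = 78.41 Gm.
(b) e = (rₐ − rₚ) / (rₐ + rₚ) = (1.483e+11 − 8.518e+09) / (1.483e+11 + 8.518e+09) ≈ 0.8914.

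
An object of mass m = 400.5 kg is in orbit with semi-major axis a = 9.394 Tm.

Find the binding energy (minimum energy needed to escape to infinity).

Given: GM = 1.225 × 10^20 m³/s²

Convert to SI: a = 9.394 Tm = 9.394e+12 m.
Total orbital energy is E = −GMm/(2a); binding energy is E_bind = −E = GMm/(2a).
E_bind = 1.225e+20 · 400.5 / (2 · 9.394e+12) J ≈ 2.611e+09 J = 2.611 GJ.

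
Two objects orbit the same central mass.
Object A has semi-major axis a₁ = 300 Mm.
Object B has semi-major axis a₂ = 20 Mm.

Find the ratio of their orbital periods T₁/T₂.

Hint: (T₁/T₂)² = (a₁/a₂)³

Convert to SI: a₁ = 300 Mm = 3e+08 m; a₂ = 20 Mm = 2e+07 m.
From Kepler's third law, (T₁/T₂)² = (a₁/a₂)³, so T₁/T₂ = (a₁/a₂)^(3/2).
a₁/a₂ = 3e+08 / 2e+07 = 15.
T₁/T₂ = (15)^(3/2) ≈ 58.09.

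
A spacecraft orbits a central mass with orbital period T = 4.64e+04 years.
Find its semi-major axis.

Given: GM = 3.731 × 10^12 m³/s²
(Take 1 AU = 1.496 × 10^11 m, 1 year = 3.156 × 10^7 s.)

Convert to SI: T = 4.64e+04 years = 1.46438e+12 s.
Invert Kepler's third law: a = (GM · T² / (4π²))^(1/3).
Substituting T = 1.46438e+12 s and GM = 3.731e+12 m³/s²:
a = (3.731e+12 · (1.46438e+12)² / (4π²))^(1/3) m
a ≈ 5.874e+11 m = 3.926 AU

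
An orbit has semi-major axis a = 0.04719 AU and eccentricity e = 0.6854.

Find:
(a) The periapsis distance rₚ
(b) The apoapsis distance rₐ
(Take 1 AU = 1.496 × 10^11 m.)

Convert to SI: a = 0.04719 AU = 7.05962e+09 m.
(a) rₚ = a(1 − e) = 7.05962e+09 · (1 − 0.6854) = 7.05962e+09 · 0.3146 ≈ 2.221e+09 m = 0.01485 AU.
(b) rₐ = a(1 + e) = 7.05962e+09 · (1 + 0.6854) = 7.05962e+09 · 1.6854 ≈ 1.19e+10 m = 0.07953 AU.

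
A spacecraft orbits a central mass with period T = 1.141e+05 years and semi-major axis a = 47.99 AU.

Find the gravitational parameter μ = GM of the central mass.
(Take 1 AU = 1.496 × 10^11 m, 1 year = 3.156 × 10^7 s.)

Convert to SI: T = 1.141e+05 years = 3.601e+12 s; a = 47.99 AU = 7.1793e+12 m.
GM = 4π² · a³ / T².
GM = 4π² · (7.1793e+12)³ / (3.601e+12)² m³/s² ≈ 1.127e+15 m³/s² = 1.127 × 10^15 m³/s².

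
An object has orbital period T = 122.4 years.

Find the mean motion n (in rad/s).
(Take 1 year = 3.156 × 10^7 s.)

Convert to SI: T = 122.4 years = 3.86294e+09 s.
n = 2π / T.
n = 2π / 3.86294e+09 s ≈ 1.627e-09 rad/s.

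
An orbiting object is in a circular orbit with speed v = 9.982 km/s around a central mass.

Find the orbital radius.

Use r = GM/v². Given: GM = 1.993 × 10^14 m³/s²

Convert to SI: v = 9.982 km/s = 9982 m/s.
For a circular orbit, v² = GM / r, so r = GM / v².
r = 1.993e+14 / (9982)² m ≈ 2e+06 m = 2 Mm.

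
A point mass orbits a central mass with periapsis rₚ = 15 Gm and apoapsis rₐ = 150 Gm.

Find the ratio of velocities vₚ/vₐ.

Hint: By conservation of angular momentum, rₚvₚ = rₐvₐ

Convert to SI: rₚ = 15 Gm = 1.5e+10 m; rₐ = 150 Gm = 1.5e+11 m.
Conservation of angular momentum gives rₚvₚ = rₐvₐ, so vₚ/vₐ = rₐ/rₚ.
vₚ/vₐ = 1.5e+11 / 1.5e+10 ≈ 10.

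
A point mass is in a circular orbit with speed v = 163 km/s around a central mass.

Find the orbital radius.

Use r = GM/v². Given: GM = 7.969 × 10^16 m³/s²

Convert to SI: v = 163 km/s = 163000 m/s.
For a circular orbit, v² = GM / r, so r = GM / v².
r = 7.969e+16 / (163000)² m ≈ 2.999e+06 m = 2.999 Mm.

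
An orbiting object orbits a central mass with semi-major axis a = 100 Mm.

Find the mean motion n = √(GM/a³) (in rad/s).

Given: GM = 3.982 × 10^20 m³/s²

Convert to SI: a = 100 Mm = 1e+08 m.
n = √(GM / a³).
n = √(3.982e+20 / (1e+08)³) rad/s ≈ 0.01995 rad/s.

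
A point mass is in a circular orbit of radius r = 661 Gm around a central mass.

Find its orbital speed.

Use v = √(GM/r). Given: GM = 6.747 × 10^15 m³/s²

Convert to SI: r = 661 Gm = 6.61e+11 m.
For a circular orbit, gravity supplies the centripetal force, so v = √(GM / r).
v = √(6.747e+15 / 6.61e+11) m/s ≈ 101 m/s = 101 m/s.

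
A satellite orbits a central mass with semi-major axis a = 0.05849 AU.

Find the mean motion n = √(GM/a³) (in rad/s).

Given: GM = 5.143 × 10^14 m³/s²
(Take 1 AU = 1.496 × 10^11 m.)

Convert to SI: a = 0.05849 AU = 8.7501e+09 m.
n = √(GM / a³).
n = √(5.143e+14 / (8.7501e+09)³) rad/s ≈ 2.771e-08 rad/s.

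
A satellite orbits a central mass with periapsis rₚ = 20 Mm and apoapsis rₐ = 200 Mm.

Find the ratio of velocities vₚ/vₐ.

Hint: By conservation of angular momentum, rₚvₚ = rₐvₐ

Convert to SI: rₚ = 20 Mm = 2e+07 m; rₐ = 200 Mm = 2e+08 m.
Conservation of angular momentum gives rₚvₚ = rₐvₐ, so vₚ/vₐ = rₐ/rₚ.
vₚ/vₐ = 2e+08 / 2e+07 ≈ 10.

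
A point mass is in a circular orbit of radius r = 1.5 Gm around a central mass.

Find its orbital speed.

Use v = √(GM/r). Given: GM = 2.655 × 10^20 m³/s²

Convert to SI: r = 1.5 Gm = 1.5e+09 m.
For a circular orbit, gravity supplies the centripetal force, so v = √(GM / r).
v = √(2.655e+20 / 1.5e+09) m/s ≈ 4.207e+05 m/s = 420.7 km/s.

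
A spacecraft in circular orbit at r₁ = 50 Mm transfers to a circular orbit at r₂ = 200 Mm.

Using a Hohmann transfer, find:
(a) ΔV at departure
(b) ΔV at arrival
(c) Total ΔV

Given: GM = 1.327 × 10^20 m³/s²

Convert to SI: r₁ = 50 Mm = 5e+07 m; r₂ = 200 Mm = 2e+08 m.
Transfer semi-major axis: a_t = (r₁ + r₂)/2 = (5e+07 + 2e+08)/2 = 1.25e+08 m.
Circular speeds: v₁ = √(GM/r₁) = 1.62911e+06 m/s, v₂ = √(GM/r₂) = 814555 m/s.
Transfer speeds (vis-viva v² = GM(2/r − 1/a_t)): v₁ᵗ = 2.06068e+06 m/s, v₂ᵗ = 515170 m/s.
(a) ΔV₁ = |v₁ᵗ − v₁| ≈ 4.316e+05 m/s = 431.6 km/s.
(b) ΔV₂ = |v₂ − v₂ᵗ| ≈ 2.994e+05 m/s = 299.4 km/s.
(c) ΔV_total = ΔV₁ + ΔV₂ ≈ 7.31e+05 m/s = 731 km/s.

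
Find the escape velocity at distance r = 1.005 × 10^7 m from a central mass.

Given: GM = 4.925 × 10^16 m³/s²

Escape velocity comes from setting total energy to zero: ½v² − GM/r = 0 ⇒ v_esc = √(2GM / r).
v_esc = √(2 · 4.925e+16 / 1.005e+07) m/s ≈ 9.9e+04 m/s = 99 km/s.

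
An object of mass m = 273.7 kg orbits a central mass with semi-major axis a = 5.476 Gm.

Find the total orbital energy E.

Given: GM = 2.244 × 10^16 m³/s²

Convert to SI: a = 5.476 Gm = 5.476e+09 m.
E = −GMm / (2a).
E = −2.244e+16 · 273.7 / (2 · 5.476e+09) J ≈ -5.608e+08 J = -560.8 MJ.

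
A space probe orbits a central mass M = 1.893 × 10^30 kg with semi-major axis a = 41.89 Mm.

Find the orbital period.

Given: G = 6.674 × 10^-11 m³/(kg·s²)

Convert to SI: a = 41.89 Mm = 4.189e+07 m.
GM = G · M = 6.674e-11 · 1.893e+30 = 1.26339e+20 m³/s².
Kepler's third law: T = 2π √(a³ / GM).
Substituting a = 4.189e+07 m and GM = 1.26339e+20 m³/s²:
T = 2π √((4.189e+07)³ / 1.26339e+20) s
T ≈ 151.6 s = 2.526 minutes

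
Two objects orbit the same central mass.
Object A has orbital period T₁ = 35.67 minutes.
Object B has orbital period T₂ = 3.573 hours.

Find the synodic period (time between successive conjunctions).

Convert to SI: T₁ = 35.67 minutes = 2140.2 s; T₂ = 3.573 hours = 12862.8 s.
T_syn = |T₁ · T₂ / (T₁ − T₂)|.
T_syn = |2140.2 · 12862.8 / (2140.2 − 12862.8)| s ≈ 2567 s = 42.79 minutes.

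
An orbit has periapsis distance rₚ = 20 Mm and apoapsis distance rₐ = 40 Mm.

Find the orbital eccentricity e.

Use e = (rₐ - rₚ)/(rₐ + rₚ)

Convert to SI: rₚ = 20 Mm = 2e+07 m; rₐ = 40 Mm = 4e+07 m.
e = (rₐ − rₚ) / (rₐ + rₚ).
e = (4e+07 − 2e+07) / (4e+07 + 2e+07) = 2e+07 / 6e+07 ≈ 0.3333.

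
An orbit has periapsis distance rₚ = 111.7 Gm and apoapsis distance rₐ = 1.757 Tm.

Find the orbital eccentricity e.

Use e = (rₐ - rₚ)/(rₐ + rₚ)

Convert to SI: rₚ = 111.7 Gm = 1.117e+11 m; rₐ = 1.757 Tm = 1.757e+12 m.
e = (rₐ − rₚ) / (rₐ + rₚ).
e = (1.757e+12 − 1.117e+11) / (1.757e+12 + 1.117e+11) = 1.6453e+12 / 1.8687e+12 ≈ 0.8805.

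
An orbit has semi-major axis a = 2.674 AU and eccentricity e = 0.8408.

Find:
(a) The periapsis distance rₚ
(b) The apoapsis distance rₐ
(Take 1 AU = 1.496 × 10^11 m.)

Convert to SI: a = 2.674 AU = 4.0003e+11 m.
(a) rₚ = a(1 − e) = 4.0003e+11 · (1 − 0.8408) = 4.0003e+11 · 0.1592 ≈ 6.368e+10 m = 0.4257 AU.
(b) rₐ = a(1 + e) = 4.0003e+11 · (1 + 0.8408) = 4.0003e+11 · 1.8408 ≈ 7.364e+11 m = 4.922 AU.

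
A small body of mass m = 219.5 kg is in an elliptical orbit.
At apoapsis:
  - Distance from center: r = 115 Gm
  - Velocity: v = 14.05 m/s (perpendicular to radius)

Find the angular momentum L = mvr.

Convert to SI: r = 115 Gm = 1.15e+11 m.
Since v is perpendicular to r, L = m · v · r.
L = 219.5 · 14.05 · 1.15e+11 kg·m²/s ≈ 3.547e+14 kg·m²/s.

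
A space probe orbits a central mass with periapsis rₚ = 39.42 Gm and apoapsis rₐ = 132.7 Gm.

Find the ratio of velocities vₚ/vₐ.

Convert to SI: rₚ = 39.42 Gm = 3.942e+10 m; rₐ = 132.7 Gm = 1.327e+11 m.
Conservation of angular momentum gives rₚvₚ = rₐvₐ, so vₚ/vₐ = rₐ/rₚ.
vₚ/vₐ = 1.327e+11 / 3.942e+10 ≈ 3.366.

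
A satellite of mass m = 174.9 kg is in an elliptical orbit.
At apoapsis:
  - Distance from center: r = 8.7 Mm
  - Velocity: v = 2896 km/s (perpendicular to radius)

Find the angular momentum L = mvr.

Convert to SI: r = 8.7 Mm = 8.7e+06 m; v = 2896 km/s = 2.896e+06 m/s.
Since v is perpendicular to r, L = m · v · r.
L = 174.9 · 2.896e+06 · 8.7e+06 kg·m²/s ≈ 4.407e+15 kg·m²/s.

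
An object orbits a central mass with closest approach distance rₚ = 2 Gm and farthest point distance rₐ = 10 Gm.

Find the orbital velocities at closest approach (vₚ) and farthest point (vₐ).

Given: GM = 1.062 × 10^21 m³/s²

Convert to SI: rₚ = 2 Gm = 2e+09 m; rₐ = 10 Gm = 1e+10 m.
Use the vis-viva equation v² = GM(2/r − 1/a) with a = (rₚ + rₐ)/2 = (2e+09 + 1e+10)/2 = 6e+09 m.
vₚ = √(GM · (2/rₚ − 1/a)) = √(1.062e+21 · (2/2e+09 − 1/6e+09)) m/s ≈ 9.407e+05 m/s = 940.7 km/s.
vₐ = √(GM · (2/rₐ − 1/a)) = √(1.062e+21 · (2/1e+10 − 1/6e+09)) m/s ≈ 1.881e+05 m/s = 188.1 km/s.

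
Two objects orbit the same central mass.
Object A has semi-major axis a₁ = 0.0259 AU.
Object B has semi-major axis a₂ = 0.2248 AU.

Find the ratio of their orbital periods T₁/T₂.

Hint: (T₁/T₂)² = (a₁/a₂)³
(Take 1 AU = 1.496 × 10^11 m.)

Convert to SI: a₁ = 0.0259 AU = 3.87464e+09 m; a₂ = 0.2248 AU = 3.36301e+10 m.
From Kepler's third law, (T₁/T₂)² = (a₁/a₂)³, so T₁/T₂ = (a₁/a₂)^(3/2).
a₁/a₂ = 3.87464e+09 / 3.36301e+10 = 0.115214.
T₁/T₂ = (0.115214)^(3/2) ≈ 0.03911.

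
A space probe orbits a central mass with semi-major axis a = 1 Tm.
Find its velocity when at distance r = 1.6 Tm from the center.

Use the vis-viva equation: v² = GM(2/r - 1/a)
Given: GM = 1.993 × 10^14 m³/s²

Convert to SI: a = 1 Tm = 1e+12 m; r = 1.6 Tm = 1.6e+12 m.
Vis-viva: v = √(GM · (2/r − 1/a)).
2/r − 1/a = 2/1.6e+12 − 1/1e+12 = 2.5e-13 m⁻¹.
v = √(1.993e+14 · 2.5e-13) m/s ≈ 7.059 m/s = 7.059 m/s.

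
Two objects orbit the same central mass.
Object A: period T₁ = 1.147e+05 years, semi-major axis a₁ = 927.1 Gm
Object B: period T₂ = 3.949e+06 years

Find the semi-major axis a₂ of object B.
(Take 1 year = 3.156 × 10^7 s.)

Convert to SI: T₁ = 1.147e+05 years = 3.61993e+12 s; a₁ = 927.1 Gm = 9.271e+11 m; T₂ = 3.949e+06 years = 1.2463e+14 s.
Kepler's third law: (T₁/T₂)² = (a₁/a₂)³ ⇒ a₂ = a₁ · (T₂/T₁)^(2/3).
T₂/T₁ = 1.2463e+14 / 3.61993e+12 = 34.4289.
a₂ = 9.271e+11 · (34.4289)^(2/3) m ≈ 9.812e+12 m = 9.812 Tm.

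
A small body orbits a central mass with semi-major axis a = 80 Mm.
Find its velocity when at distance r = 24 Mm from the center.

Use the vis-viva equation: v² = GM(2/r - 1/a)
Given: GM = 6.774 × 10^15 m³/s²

Convert to SI: a = 80 Mm = 8e+07 m; r = 24 Mm = 2.4e+07 m.
Vis-viva: v = √(GM · (2/r − 1/a)).
2/r − 1/a = 2/2.4e+07 − 1/8e+07 = 7.08333e-08 m⁻¹.
v = √(6.774e+15 · 7.08333e-08) m/s ≈ 2.19e+04 m/s = 21.9 km/s.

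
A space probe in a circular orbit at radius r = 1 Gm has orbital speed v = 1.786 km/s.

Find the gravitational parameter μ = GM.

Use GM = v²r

Convert to SI: r = 1 Gm = 1e+09 m; v = 1.786 km/s = 1786 m/s.
For a circular orbit v² = GM/r, so GM = v² · r.
GM = (1786)² · 1e+09 m³/s² ≈ 3.19e+15 m³/s² = 3.19 × 10^15 m³/s².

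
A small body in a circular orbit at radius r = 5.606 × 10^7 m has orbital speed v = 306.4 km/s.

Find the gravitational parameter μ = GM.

Convert to SI: v = 306.4 km/s = 306400 m/s.
For a circular orbit v² = GM/r, so GM = v² · r.
GM = (306400)² · 5.606e+07 m³/s² ≈ 5.263e+18 m³/s² = 5.263 × 10^18 m³/s².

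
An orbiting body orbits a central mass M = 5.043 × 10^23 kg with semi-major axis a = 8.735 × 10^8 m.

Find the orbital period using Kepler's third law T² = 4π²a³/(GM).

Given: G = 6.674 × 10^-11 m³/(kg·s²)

GM = G · M = 6.674e-11 · 5.043e+23 = 3.3657e+13 m³/s².
Kepler's third law: T = 2π √(a³ / GM).
Substituting a = 8.735e+08 m and GM = 3.3657e+13 m³/s²:
T = 2π √((8.735e+08)³ / 3.3657e+13) s
T ≈ 2.796e+07 s = 323.6 days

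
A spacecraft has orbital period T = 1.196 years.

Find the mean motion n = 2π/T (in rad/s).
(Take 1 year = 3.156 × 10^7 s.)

Convert to SI: T = 1.196 years = 3.77458e+07 s.
n = 2π / T.
n = 2π / 3.77458e+07 s ≈ 1.665e-07 rad/s.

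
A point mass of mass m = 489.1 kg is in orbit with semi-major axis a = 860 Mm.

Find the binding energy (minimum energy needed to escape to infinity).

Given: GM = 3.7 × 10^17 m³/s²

Convert to SI: a = 860 Mm = 8.6e+08 m.
Total orbital energy is E = −GMm/(2a); binding energy is E_bind = −E = GMm/(2a).
E_bind = 3.7e+17 · 489.1 / (2 · 8.6e+08) J ≈ 1.052e+11 J = 105.2 GJ.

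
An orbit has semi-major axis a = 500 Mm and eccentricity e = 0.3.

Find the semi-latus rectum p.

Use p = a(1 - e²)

Convert to SI: a = 500 Mm = 5e+08 m.
p = a (1 − e²).
p = 5e+08 · (1 − (0.3)²) = 5e+08 · 0.91 ≈ 4.55e+08 m = 455 Mm.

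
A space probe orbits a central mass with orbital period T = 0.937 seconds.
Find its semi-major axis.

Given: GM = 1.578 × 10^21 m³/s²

Invert Kepler's third law: a = (GM · T² / (4π²))^(1/3).
Substituting T = 0.937 s and GM = 1.578e+21 m³/s²:
a = (1.578e+21 · (0.937)² / (4π²))^(1/3) m
a ≈ 3.274e+06 m = 3.274 × 10^6 m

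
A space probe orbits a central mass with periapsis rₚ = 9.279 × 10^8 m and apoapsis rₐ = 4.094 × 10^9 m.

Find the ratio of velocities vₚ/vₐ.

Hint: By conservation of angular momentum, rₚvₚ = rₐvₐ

Conservation of angular momentum gives rₚvₚ = rₐvₐ, so vₚ/vₐ = rₐ/rₚ.
vₚ/vₐ = 4.094e+09 / 9.279e+08 ≈ 4.412.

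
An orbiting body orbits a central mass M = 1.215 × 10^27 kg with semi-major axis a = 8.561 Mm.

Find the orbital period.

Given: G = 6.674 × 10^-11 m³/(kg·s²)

Convert to SI: a = 8.561 Mm = 8.561e+06 m.
GM = G · M = 6.674e-11 · 1.215e+27 = 8.10891e+16 m³/s².
Kepler's third law: T = 2π √(a³ / GM).
Substituting a = 8.561e+06 m and GM = 8.10891e+16 m³/s²:
T = 2π √((8.561e+06)³ / 8.10891e+16) s
T ≈ 552.7 s = 9.212 minutes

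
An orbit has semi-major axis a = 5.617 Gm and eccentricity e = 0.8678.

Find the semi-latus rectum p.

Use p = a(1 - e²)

Convert to SI: a = 5.617 Gm = 5.617e+09 m.
p = a (1 − e²).
p = 5.617e+09 · (1 − (0.8678)²) = 5.617e+09 · 0.246923 ≈ 1.387e+09 m = 1.387 Gm.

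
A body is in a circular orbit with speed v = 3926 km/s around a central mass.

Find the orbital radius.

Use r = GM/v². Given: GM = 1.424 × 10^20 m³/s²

Convert to SI: v = 3926 km/s = 3.926e+06 m/s.
For a circular orbit, v² = GM / r, so r = GM / v².
r = 1.424e+20 / (3.926e+06)² m ≈ 9.239e+06 m = 9.239 Mm.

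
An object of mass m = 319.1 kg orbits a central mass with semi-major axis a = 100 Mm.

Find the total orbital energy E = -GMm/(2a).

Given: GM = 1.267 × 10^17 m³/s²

Convert to SI: a = 100 Mm = 1e+08 m.
E = −GMm / (2a).
E = −1.267e+17 · 319.1 / (2 · 1e+08) J ≈ -2.021e+11 J = -202.1 GJ.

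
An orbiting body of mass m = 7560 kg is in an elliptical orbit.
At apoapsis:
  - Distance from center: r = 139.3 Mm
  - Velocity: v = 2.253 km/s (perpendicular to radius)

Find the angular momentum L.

Convert to SI: r = 139.3 Mm = 1.393e+08 m; v = 2.253 km/s = 2253 m/s.
Since v is perpendicular to r, L = m · v · r.
L = 7560 · 2253 · 1.393e+08 kg·m²/s ≈ 2.373e+15 kg·m²/s.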